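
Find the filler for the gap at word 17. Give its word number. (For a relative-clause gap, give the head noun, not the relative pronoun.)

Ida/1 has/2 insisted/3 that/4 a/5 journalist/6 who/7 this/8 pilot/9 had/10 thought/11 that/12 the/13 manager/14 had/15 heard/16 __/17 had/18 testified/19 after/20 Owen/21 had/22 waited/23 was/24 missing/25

6

The gap at 17 is the subject of "testified", inside a relative clause.
The relative pronoun is "who" (word 7); it is bound by the head noun immediately before it.
Its filler is the head noun "journalist", at word 6.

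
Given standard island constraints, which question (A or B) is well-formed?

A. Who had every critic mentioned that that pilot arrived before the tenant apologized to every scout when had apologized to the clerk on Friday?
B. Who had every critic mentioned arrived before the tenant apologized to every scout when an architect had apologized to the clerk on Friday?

B

In A, the wh-phrase is extracted from inside an adjunct island (introduced by "before"), which blocks movement.
In B, the extraction path crosses only that-complement boundaries, which are transparent.
So B is grammatical.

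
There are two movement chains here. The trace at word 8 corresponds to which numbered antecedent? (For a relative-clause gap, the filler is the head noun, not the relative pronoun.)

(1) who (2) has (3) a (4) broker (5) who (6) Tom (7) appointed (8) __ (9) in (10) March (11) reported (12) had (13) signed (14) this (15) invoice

The marked gap is inside the relative clause, the direct object of "appointed".
Its filler is the head noun "broker" (via "who"), at word 4.
(The other dependency links word 1 to a gap after word 11.)

4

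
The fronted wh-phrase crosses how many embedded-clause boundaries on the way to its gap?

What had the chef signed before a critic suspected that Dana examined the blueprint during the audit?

0

"what" originates inside the matrix clause — no clause boundary is crossed.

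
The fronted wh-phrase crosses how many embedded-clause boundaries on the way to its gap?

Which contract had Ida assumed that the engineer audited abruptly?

"which contract" is extracted from the object of "audited".
Boundaries crossed, outermost first: [that] — 1 in total.

1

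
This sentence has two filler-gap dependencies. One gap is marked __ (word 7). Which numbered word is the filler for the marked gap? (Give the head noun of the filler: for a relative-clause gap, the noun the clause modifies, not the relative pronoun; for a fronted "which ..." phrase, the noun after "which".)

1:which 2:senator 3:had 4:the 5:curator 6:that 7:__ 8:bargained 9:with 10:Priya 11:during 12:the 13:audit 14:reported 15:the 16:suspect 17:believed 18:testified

The marked gap is inside the relative clause, the subject of "bargained".
Its filler is the head noun "curator" (via "that"), at word 5.
(The other dependency links word 2 to a gap after word 17.)

5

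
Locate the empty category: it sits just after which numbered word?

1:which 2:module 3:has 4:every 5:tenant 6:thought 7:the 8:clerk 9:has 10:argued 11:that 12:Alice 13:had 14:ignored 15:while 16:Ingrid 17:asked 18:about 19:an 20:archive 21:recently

14

The displaced element is "which module" (word 2).
It is linked across 2 clause boundaries (Ø → that).
It functions as the direct object of "ignored", so the gap sits immediately after word 14 ("ignored").
Base order: Every tenant has thought the clerk has argued that Alice had ignored which module while Ingrid asked about an archive recently.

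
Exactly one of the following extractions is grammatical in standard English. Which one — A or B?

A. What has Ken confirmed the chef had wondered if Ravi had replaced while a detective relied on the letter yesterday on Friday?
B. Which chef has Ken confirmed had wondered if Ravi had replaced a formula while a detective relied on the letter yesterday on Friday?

B

In A, the wh-phrase is extracted from inside a wh-island (introduced by "if"), which blocks movement.
In B, the extraction path crosses only that-complement boundaries, which are transparent.
So B is grammatical.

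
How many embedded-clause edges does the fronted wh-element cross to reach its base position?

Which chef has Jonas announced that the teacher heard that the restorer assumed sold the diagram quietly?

3

"which chef" is extracted from the subject of "sold".
Boundaries crossed, outermost first: [that], [that], [Ø] — 3 in total.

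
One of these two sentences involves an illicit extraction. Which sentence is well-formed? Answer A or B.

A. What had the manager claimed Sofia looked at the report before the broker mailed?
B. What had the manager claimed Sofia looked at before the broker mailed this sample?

B

In A, the wh-phrase is extracted from inside an adjunct island (introduced by "before"), which blocks movement.
In B, the extraction path crosses only that-complement boundaries, which are transparent.
So B is grammatical.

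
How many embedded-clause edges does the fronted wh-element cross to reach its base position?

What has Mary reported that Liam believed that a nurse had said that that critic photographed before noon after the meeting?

"what" is extracted from the object of "photographed".
Boundaries crossed, outermost first: [that], [that], [that] — 3 in total.

3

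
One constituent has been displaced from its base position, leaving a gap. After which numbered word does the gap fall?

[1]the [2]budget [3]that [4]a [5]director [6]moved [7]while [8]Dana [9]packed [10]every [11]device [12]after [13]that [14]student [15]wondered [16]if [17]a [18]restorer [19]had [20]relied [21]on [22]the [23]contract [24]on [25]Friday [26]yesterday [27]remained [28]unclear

6

The displaced element is "the budget" (word 2).
It functions as the direct object of "moved", so the gap sits immediately after word 6 ("moved").
Base order: A director moved the budget while Dana packed every device after that student wondered if a restorer had relied on the contract on Friday yesterday.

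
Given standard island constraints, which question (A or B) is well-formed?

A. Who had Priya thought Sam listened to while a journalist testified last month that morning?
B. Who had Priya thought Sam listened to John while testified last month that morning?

A

In B, the wh-phrase is extracted from inside an adjunct island (introduced by "while"), which blocks movement.
In A, the extraction path crosses only that-complement boundaries, which are transparent.
So A is grammatical.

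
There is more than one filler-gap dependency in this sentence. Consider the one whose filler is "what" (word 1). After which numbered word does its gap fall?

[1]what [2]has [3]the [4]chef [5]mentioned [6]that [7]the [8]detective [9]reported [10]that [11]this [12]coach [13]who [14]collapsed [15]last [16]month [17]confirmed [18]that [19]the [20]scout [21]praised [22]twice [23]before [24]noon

The displaced element is "what" (word 1).
It is linked across 3 clause boundaries (that → that → that).
It functions as the direct object of "praised", so the gap sits immediately after word 21 ("praised").
Base order: The chef has mentioned that the detective reported that this coach who collapsed last month confirmed that the scout praised what twice before noon.

21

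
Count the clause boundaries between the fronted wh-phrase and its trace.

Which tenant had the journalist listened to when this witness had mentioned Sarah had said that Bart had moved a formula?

0

"which tenant" originates inside the matrix clause — no clause boundary is crossed.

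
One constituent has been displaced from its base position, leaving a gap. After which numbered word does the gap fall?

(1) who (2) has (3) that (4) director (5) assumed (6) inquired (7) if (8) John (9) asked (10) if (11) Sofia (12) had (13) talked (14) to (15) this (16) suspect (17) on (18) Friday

The displaced element is "who" (word 1).
It is linked across 1 clause boundary (Ø).
It functions as the subject of "inquired", so the gap sits immediately after word 5 ("assumed").
Base order: That director has assumed that who inquired if John asked if Sofia had talked to this suspect on Friday.

5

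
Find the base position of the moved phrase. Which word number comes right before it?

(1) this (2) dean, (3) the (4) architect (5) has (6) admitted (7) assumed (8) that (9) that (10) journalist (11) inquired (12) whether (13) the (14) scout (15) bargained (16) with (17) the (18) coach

The displaced element is "this dean" (word 2).
It is linked across 1 clause boundary (Ø).
It functions as the subject of "assumed", so the gap sits immediately after word 6 ("admitted").
Base order: The architect has admitted this dean assumed that that journalist inquired whether the scout bargained with the coach.

6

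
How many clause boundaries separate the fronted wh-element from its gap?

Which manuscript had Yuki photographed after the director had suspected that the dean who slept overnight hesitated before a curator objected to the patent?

0

"which manuscript" originates inside the matrix clause — no clause boundary is crossed.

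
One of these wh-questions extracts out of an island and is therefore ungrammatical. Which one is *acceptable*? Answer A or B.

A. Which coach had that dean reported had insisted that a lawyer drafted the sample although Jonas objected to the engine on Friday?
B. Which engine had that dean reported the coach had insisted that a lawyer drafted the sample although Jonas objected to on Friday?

A

In B, the wh-phrase is extracted from inside an adjunct island (introduced by "although"), which blocks movement.
In A, the extraction path crosses only that-complement boundaries, which are transparent.
So A is grammatical.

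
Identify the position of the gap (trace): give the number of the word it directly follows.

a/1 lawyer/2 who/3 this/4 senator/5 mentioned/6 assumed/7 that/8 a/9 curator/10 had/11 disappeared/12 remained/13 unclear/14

6

The displaced element is "a lawyer" (word 2).
It is linked across 1 clause boundary (Ø).
It functions as the subject of "assumed", so the gap sits immediately after word 6 ("mentioned").
Base order: This senator mentioned that a lawyer assumed that a curator had disappeared.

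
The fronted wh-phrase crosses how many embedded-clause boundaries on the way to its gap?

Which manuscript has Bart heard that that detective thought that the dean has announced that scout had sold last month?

"which manuscript" is extracted from the object of "sold".
Boundaries crossed, outermost first: [that], [that], [Ø] — 3 in total.

3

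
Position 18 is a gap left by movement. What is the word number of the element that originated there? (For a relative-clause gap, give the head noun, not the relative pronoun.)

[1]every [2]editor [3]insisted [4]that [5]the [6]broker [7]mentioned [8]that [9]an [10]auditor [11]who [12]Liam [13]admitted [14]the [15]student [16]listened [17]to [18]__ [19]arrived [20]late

10

The gap at 18 is the prepositional object of "listened", inside a relative clause.
The relative pronoun is "who" (word 11); it is bound by the head noun immediately before it.
Its filler is the head noun "auditor", at word 10.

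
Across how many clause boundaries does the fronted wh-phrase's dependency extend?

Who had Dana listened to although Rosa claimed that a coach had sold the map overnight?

0

"who" originates inside the matrix clause — no clause boundary is crossed.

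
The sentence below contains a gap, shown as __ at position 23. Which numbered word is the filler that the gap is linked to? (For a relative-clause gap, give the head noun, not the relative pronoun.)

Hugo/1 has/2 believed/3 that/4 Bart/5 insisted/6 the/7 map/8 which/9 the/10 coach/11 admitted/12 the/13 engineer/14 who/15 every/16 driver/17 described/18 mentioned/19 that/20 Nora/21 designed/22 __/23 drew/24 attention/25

The gap at 23 is the object of "designed", inside a relative clause.
The relative pronoun is "which" (word 9); it is bound by the head noun immediately before it.
Its filler is the head noun "map", at word 8.

8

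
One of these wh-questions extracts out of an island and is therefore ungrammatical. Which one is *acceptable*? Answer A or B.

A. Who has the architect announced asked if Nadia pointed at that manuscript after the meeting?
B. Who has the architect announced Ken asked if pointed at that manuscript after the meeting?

In B, the wh-phrase is extracted from inside a wh-island (introduced by "if"), which blocks movement.
In A, the extraction path crosses only that-complement boundaries, which are transparent.
So A is grammatical.

A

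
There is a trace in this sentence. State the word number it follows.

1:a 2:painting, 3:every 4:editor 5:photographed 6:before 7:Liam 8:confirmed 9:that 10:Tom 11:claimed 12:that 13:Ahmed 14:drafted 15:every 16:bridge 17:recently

5

The displaced element is "a painting" (word 2).
It functions as the direct object of "photographed", so the gap sits immediately after word 5 ("photographed").
Base order: Every editor photographed a painting before Liam confirmed that Tom claimed that Ahmed drafted every bridge recently.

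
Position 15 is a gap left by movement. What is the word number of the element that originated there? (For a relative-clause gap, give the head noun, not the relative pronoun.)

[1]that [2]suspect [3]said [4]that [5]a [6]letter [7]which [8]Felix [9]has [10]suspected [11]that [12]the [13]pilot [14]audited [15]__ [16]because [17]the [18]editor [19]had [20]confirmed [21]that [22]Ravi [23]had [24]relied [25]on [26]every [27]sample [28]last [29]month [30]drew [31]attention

The gap at 15 is the object of "audited", inside a relative clause.
The relative pronoun is "which" (word 7); it is bound by the head noun immediately before it.
Its filler is the head noun "letter", at word 6.

6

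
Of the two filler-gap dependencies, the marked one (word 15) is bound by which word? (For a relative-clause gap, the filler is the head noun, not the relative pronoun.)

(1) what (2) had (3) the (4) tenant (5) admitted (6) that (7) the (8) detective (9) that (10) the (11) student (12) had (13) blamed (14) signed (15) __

The marked gap is the direct object of "signed".
Its filler is the fronted wh-phrase "what", at word 1.
(The other dependency links word 8 to a gap after word 13.)

1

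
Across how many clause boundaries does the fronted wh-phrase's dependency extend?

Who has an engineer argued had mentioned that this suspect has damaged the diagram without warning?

"who" is extracted from the subject of "mentioned".
Boundaries crossed, outermost first: [Ø] — 1 in total.

1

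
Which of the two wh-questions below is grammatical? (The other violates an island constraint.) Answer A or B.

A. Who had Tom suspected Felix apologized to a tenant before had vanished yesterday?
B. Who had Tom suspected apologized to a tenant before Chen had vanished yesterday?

In A, the wh-phrase is extracted from inside an adjunct island (introduced by "before"), which blocks movement.
In B, the extraction path crosses only that-complement boundaries, which are transparent.
So B is grammatical.

B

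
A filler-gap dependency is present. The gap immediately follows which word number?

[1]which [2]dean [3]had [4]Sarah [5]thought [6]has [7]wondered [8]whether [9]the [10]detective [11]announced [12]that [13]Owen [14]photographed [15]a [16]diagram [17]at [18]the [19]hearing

5

The displaced element is "which dean" (word 2).
It is linked across 1 clause boundary (Ø).
It functions as the subject of "wondered", so the gap sits immediately after word 5 ("thought").
Base order: Sarah had thought that which dean has wondered whether the detective announced that Owen photographed a diagram at the hearing.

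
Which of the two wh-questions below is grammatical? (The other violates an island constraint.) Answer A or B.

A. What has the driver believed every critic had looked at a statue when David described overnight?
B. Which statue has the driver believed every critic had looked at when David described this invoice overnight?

B

In A, the wh-phrase is extracted from inside an adjunct island (introduced by "when"), which blocks movement.
In B, the extraction path crosses only that-complement boundaries, which are transparent.
So B is grammatical.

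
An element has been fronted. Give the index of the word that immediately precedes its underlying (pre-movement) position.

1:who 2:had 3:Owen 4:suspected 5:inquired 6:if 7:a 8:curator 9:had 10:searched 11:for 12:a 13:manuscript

4

The displaced element is "who" (word 1).
It is linked across 1 clause boundary (Ø).
It functions as the subject of "inquired", so the gap sits immediately after word 4 ("suspected").
Base order: Owen had suspected that who inquired if a curator had searched for a manuscript.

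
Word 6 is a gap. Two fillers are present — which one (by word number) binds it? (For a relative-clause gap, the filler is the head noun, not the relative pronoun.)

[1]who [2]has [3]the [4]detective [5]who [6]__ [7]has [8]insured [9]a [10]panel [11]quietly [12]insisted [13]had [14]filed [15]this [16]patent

The marked gap is inside the relative clause, the subject of "insured".
Its filler is the head noun "detective" (via "who"), at word 4.
(The other dependency links word 1 to a gap after word 12.)

4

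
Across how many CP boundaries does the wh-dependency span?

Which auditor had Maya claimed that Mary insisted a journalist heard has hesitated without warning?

"which auditor" is extracted from the subject of "hesitated".
Boundaries crossed, outermost first: [that], [Ø], [Ø] — 3 in total.

3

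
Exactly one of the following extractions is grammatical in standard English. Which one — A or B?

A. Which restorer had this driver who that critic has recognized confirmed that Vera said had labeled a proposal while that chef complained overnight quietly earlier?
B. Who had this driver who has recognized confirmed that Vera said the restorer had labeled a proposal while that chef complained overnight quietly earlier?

A

In B, the wh-phrase is extracted from inside a complex-NP island (relative clause) (introduced by "who"), which blocks movement.
In A, the extraction path crosses only that-complement boundaries, which are transparent.
So A is grammatical.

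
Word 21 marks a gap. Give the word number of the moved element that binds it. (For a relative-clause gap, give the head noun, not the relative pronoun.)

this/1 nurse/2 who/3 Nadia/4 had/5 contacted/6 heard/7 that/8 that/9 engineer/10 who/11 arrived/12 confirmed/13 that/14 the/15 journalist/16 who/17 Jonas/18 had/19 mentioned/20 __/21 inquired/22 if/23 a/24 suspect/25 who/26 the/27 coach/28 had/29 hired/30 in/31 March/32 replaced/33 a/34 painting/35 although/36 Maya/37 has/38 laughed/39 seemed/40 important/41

16

The gap at 21 is the subject of "inquired", inside a relative clause.
The relative pronoun is "who" (word 17); it is bound by the head noun immediately before it.
Its filler is the head noun "journalist", at word 16.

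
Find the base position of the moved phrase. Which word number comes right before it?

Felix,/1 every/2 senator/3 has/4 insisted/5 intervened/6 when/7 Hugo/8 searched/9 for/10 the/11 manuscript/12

5

The displaced element is "Felix" (word 1).
It is linked across 1 clause boundary (Ø).
It functions as the subject of "intervened", so the gap sits immediately after word 5 ("insisted").
Base order: Every senator has insisted Felix intervened when Hugo searched for the manuscript.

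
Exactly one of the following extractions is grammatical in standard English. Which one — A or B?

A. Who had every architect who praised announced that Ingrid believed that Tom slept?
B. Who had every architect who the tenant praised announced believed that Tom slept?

In A, the wh-phrase is extracted from inside a complex-NP island (relative clause) (introduced by "who"), which blocks movement.
In B, the extraction path crosses only that-complement boundaries, which are transparent.
So B is grammatical.

B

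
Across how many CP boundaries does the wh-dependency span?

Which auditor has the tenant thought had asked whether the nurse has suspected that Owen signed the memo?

"which auditor" is extracted from the subject of "asked".
Boundaries crossed, outermost first: [Ø] — 1 in total.

1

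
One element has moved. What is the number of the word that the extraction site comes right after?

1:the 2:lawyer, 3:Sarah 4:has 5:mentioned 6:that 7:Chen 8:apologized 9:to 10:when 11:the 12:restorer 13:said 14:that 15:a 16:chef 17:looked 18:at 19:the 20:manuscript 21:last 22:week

The displaced element is "the lawyer" (word 2).
It is linked across 1 clause boundary (that).
It functions as the object of the preposition "to" of "apologized", so the gap sits immediately after word 9 ("to").
Base order: Sarah has mentioned that Chen apologized to the lawyer when the restorer said that a chef looked at the manuscript last week.

9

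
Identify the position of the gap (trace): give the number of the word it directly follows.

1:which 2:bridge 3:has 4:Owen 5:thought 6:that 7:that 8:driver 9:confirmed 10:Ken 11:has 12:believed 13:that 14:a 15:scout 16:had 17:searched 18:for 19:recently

18

The displaced element is "which bridge" (word 2).
It is linked across 3 clause boundaries (that → Ø → that).
It functions as the object of the preposition "for" of "searched", so the gap sits immediately after word 18 ("for").
Base order: Owen has thought that that driver confirmed Ken has believed that a scout had searched for which bridge recently.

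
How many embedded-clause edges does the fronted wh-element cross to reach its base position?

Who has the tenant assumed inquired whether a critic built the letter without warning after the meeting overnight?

1

"who" is extracted from the subject of "inquired".
Boundaries crossed, outermost first: [Ø] — 1 in total.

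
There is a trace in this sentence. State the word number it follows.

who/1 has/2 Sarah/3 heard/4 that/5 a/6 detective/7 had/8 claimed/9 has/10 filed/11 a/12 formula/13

9

The displaced element is "who" (word 1).
It is linked across 2 clause boundaries (that → Ø).
It functions as the subject of "filed", so the gap sits immediately after word 9 ("claimed").
Base order: Sarah has heard that a detective had claimed who has filed a formula.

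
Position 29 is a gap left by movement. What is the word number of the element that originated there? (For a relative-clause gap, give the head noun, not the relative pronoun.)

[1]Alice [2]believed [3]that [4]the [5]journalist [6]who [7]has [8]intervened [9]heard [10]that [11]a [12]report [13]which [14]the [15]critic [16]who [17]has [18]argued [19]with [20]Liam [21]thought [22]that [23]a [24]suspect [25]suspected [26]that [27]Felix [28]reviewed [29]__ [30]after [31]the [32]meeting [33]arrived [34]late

12

The gap at 29 is the object of "reviewed", inside a relative clause.
The relative pronoun is "which" (word 13); it is bound by the head noun immediately before it.
Its filler is the head noun "report", at word 12.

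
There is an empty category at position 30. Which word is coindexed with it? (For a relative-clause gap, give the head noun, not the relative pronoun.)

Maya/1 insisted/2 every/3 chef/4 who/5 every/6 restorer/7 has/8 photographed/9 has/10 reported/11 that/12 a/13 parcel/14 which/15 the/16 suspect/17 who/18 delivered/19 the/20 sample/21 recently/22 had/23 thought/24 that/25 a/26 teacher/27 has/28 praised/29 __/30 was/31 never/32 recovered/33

14

The gap at 30 is the object of "praised", inside a relative clause.
The relative pronoun is "which" (word 15); it is bound by the head noun immediately before it.
Its filler is the head noun "parcel", at word 14.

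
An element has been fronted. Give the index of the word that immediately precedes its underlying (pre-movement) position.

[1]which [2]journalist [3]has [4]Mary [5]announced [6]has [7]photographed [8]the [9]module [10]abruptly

5

The displaced element is "which journalist" (word 2).
It is linked across 1 clause boundary (Ø).
It functions as the subject of "photographed", so the gap sits immediately after word 5 ("announced").
Base order: Mary has announced that which journalist has photographed the module abruptly.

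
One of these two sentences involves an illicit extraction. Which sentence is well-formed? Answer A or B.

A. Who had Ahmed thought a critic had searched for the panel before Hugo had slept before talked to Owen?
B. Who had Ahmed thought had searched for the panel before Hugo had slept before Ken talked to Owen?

In A, the wh-phrase is extracted from inside an adjunct island (introduced by "before"), which blocks movement.
In B, the extraction path crosses only that-complement boundaries, which are transparent.
So B is grammatical.

B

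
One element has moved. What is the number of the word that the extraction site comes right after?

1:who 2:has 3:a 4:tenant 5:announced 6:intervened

The displaced element is "who" (word 1).
It is linked across 1 clause boundary (Ø).
It functions as the subject of "intervened", so the gap sits immediately after word 5 ("announced").
Base order: A tenant has announced that who intervened.

5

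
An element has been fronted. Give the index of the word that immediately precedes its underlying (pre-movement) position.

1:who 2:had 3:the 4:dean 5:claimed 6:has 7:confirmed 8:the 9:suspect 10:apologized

The displaced element is "who" (word 1).
It is linked across 1 clause boundary (Ø).
It functions as the subject of "confirmed", so the gap sits immediately after word 5 ("claimed").
Base order: The dean had claimed who has confirmed the suspect apologized.

5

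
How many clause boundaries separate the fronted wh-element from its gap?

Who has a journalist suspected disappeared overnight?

1

"who" is extracted from the subject of "disappeared".
Boundaries crossed, outermost first: [Ø] — 1 in total.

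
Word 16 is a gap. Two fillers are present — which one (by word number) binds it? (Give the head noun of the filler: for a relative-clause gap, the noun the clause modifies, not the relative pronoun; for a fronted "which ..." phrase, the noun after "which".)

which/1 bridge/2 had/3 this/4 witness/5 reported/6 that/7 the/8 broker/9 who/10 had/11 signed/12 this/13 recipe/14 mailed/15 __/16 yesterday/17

The marked gap is the direct object of "mailed".
Its filler is the fronted wh-phrase "which bridge", at word 2.
(The other dependency links word 9 to a gap after word 10.)

2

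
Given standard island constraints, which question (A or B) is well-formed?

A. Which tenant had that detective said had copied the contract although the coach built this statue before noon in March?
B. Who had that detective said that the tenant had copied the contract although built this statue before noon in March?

A

In B, the wh-phrase is extracted from inside an adjunct island (introduced by "although"), which blocks movement.
In A, the extraction path crosses only that-complement boundaries, which are transparent.
So A is grammatical.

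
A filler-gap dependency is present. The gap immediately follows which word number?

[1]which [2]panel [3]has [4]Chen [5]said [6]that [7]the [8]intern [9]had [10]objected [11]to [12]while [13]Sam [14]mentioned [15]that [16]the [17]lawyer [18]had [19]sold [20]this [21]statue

11

The displaced element is "which panel" (word 2).
It is linked across 1 clause boundary (that).
It functions as the object of the preposition "to" of "objected", so the gap sits immediately after word 11 ("to").
Base order: Chen has said that the intern had objected to which panel while Sam mentioned that the lawyer had sold this statue.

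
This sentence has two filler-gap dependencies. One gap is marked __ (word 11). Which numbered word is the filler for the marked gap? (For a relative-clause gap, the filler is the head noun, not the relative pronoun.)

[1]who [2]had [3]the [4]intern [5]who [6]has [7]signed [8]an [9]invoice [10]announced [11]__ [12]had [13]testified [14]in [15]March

The marked gap is the subject of "testified".
Its filler is the fronted wh-phrase "who", at word 1.
(The other dependency links word 4 to a gap after word 5.)

1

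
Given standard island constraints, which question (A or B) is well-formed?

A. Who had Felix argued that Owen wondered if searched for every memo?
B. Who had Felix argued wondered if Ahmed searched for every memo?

In A, the wh-phrase is extracted from inside a wh-island (introduced by "if"), which blocks movement.
In B, the extraction path crosses only that-complement boundaries, which are transparent.
So B is grammatical.

B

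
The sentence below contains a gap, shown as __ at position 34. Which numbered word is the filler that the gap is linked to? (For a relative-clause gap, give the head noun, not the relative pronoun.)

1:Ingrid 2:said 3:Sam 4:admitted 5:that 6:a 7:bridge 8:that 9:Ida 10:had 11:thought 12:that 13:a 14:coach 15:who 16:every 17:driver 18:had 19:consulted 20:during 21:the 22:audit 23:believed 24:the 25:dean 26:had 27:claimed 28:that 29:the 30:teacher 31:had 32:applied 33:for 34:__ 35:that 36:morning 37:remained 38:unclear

The gap at 34 is the prepositional object of "applied", inside a relative clause.
The relative pronoun is "that" (word 8); it is bound by the head noun immediately before it.
Its filler is the head noun "bridge", at word 7.

7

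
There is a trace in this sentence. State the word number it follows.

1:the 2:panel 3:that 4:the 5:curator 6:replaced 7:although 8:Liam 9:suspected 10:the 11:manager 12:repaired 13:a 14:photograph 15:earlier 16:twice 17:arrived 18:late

The displaced element is "the panel" (word 2).
It functions as the direct object of "replaced", so the gap sits immediately after word 6 ("replaced").
Base order: The curator replaced the panel although Liam suspected the manager repaired a photograph earlier twice.

6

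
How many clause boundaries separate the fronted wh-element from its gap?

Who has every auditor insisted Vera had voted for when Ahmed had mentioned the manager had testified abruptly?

1

"who" is extracted from the PP object of "voted".
Boundaries crossed, outermost first: [Ø] — 1 in total.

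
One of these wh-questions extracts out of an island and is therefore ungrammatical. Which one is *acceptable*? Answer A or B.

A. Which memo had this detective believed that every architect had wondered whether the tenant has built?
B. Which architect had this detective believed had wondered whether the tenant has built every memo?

B

In A, the wh-phrase is extracted from inside a wh-island (introduced by "whether"), which blocks movement.
In B, the extraction path crosses only that-complement boundaries, which are transparent.
So B is grammatical.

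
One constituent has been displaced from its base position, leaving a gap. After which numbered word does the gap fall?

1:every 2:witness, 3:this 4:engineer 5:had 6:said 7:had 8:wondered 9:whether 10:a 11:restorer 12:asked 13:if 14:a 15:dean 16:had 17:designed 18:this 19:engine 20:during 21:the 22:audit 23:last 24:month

The displaced element is "every witness" (word 2).
It is linked across 1 clause boundary (Ø).
It functions as the subject of "wondered", so the gap sits immediately after word 6 ("said").
Base order: This engineer had said that every witness had wondered whether a restorer asked if a dean had designed this engine during the audit last month.

6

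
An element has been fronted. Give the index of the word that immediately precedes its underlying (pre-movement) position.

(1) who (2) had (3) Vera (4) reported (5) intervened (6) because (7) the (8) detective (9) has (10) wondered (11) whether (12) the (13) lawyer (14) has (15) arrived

The displaced element is "who" (word 1).
It is linked across 1 clause boundary (Ø).
It functions as the subject of "intervened", so the gap sits immediately after word 4 ("reported").
Base order: Vera had reported who intervened because the detective has wondered whether the lawyer has arrived.

4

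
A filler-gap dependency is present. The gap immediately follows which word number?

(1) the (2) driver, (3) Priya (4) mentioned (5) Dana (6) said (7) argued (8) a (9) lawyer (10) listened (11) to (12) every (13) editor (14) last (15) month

6

The displaced element is "the driver" (word 2).
It is linked across 2 clause boundaries (Ø → Ø).
It functions as the subject of "argued", so the gap sits immediately after word 6 ("said").
Base order: Priya mentioned Dana said the driver argued a lawyer listened to every editor last month.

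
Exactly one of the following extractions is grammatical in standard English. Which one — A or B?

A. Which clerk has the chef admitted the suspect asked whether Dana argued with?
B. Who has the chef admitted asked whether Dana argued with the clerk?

B

In A, the wh-phrase is extracted from inside a wh-island (introduced by "whether"), which blocks movement.
In B, the extraction path crosses only that-complement boundaries, which are transparent.
So B is grammatical.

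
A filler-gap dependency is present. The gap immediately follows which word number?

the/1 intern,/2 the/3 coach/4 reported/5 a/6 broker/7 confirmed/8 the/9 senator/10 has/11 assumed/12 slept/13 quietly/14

12

The displaced element is "the intern" (word 2).
It is linked across 3 clause boundaries (Ø → Ø → Ø).
It functions as the subject of "slept", so the gap sits immediately after word 12 ("assumed").
Base order: The coach reported a broker confirmed the senator has assumed that the intern slept quietly.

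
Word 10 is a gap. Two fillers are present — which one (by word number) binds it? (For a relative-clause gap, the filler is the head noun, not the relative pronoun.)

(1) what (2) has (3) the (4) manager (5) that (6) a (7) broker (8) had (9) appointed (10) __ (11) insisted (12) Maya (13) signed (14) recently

The marked gap is inside the relative clause, the direct object of "appointed".
Its filler is the head noun "manager" (via "that"), at word 4.
(The other dependency links word 1 to a gap after word 13.)

4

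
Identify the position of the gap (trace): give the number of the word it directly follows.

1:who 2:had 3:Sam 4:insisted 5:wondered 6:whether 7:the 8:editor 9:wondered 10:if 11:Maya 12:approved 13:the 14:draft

The displaced element is "who" (word 1).
It is linked across 1 clause boundary (Ø).
It functions as the subject of "wondered", so the gap sits immediately after word 4 ("insisted").
Base order: Sam had insisted that who wondered whether the editor wondered if Maya approved the draft.

4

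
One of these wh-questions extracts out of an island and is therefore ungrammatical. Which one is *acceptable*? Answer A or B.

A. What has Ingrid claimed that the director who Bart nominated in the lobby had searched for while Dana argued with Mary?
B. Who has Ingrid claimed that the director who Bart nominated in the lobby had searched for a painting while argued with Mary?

A

In B, the wh-phrase is extracted from inside an adjunct island (introduced by "while"), which blocks movement.
In A, the extraction path crosses only that-complement boundaries, which are transparent.
So A is grammatical.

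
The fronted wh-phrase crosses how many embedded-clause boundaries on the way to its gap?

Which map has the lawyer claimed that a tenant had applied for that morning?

"which map" is extracted from the PP object of "applied".
Boundaries crossed, outermost first: [that] — 1 in total.

1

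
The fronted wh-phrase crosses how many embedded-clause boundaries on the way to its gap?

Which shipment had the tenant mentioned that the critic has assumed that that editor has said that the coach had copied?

3

"which shipment" is extracted from the object of "copied".
Boundaries crossed, outermost first: [that], [that], [that] — 3 in total.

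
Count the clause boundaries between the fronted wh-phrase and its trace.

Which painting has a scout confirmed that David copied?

1

"which painting" is extracted from the object of "copied".
Boundaries crossed, outermost first: [that] — 1 in total.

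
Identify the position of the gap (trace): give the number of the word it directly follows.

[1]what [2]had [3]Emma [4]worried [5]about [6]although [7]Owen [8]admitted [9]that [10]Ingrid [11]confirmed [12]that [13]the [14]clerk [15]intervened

5

The displaced element is "what" (word 1).
It functions as the object of the preposition "about" of "worried", so the gap sits immediately after word 5 ("about").
Base order: Emma had worried about what although Owen admitted that Ingrid confirmed that the clerk intervened.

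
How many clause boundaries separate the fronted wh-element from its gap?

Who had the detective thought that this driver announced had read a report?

"who" is extracted from the subject of "read".
Boundaries crossed, outermost first: [that], [Ø] — 2 in total.

2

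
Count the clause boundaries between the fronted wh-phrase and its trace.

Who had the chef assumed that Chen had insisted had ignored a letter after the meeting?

2

"who" is extracted from the subject of "ignored".
Boundaries crossed, outermost first: [that], [Ø] — 2 in total.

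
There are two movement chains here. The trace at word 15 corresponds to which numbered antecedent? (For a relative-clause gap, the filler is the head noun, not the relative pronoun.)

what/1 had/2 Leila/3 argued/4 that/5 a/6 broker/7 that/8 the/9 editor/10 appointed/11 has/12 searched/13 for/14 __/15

The marked gap is the object of the preposition "for" of "searched".
Its filler is the fronted wh-phrase "what", at word 1.
(The other dependency links word 7 to a gap after word 11.)

1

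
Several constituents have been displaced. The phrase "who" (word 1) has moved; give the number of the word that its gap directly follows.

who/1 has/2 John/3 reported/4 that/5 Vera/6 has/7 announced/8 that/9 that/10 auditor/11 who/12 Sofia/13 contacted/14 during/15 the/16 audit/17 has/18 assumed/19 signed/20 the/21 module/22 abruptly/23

19

The displaced element is "who" (word 1).
It is linked across 3 clause boundaries (that → that → Ø).
It functions as the subject of "signed", so the gap sits immediately after word 19 ("assumed").
Base order: John has reported that Vera has announced that that auditor who Sofia contacted during the audit has assumed that who signed the module abruptly.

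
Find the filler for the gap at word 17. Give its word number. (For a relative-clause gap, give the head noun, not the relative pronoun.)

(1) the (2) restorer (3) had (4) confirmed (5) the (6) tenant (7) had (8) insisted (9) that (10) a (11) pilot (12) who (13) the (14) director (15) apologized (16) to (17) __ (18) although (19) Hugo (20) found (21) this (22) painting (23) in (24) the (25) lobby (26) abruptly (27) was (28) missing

11

The gap at 17 is the prepositional object of "apologized", inside a relative clause.
The relative pronoun is "who" (word 12); it is bound by the head noun immediately before it.
Its filler is the head noun "pilot", at word 11.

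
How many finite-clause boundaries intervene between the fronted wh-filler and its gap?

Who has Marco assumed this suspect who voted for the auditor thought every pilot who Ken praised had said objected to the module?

"who" is extracted from the subject of "objected".
Boundaries crossed, outermost first: [Ø], [Ø], [Ø] — 3 in total.

3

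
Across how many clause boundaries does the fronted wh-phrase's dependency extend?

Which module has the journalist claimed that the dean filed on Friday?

1

"which module" is extracted from the object of "filed".
Boundaries crossed, outermost first: [that] — 1 in total.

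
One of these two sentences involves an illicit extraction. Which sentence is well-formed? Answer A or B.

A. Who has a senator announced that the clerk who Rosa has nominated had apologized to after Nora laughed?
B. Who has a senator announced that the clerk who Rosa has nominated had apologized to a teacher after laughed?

A

In B, the wh-phrase is extracted from inside an adjunct island (introduced by "after"), which blocks movement.
In A, the extraction path crosses only that-complement boundaries, which are transparent.
So A is grammatical.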